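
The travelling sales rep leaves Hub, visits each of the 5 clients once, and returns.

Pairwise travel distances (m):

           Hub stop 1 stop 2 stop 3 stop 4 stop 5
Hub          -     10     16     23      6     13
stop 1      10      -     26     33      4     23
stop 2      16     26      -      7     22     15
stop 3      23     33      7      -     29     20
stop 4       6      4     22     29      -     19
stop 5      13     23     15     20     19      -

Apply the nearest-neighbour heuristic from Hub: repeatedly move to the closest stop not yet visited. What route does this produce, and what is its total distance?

Nearest-neighbour total = 78 m; route Hub → stop 4 → stop 1 → stop 5 → stop 2 → stop 3 → Hub.

At Hub the remaining stops are stop 4 6, stop 1 10, stop 5 13, stop 2 16, stop 3 23; go to stop 4.
At stop 4 the remaining stops are stop 1 4, stop 5 19, stop 2 22, stop 3 29; go to stop 1.
At stop 1 the remaining stops are stop 5 23, stop 2 26, stop 3 33; go to stop 5.
At stop 5 the remaining stops are stop 2 15, stop 3 20; go to stop 2.
At stop 2 the remaining stops are stop 3 7; go to stop 3.
Return stop 3→Hub: 23.
Total = 6 + 4 + 23 + 15 + 7 + 23 = 78.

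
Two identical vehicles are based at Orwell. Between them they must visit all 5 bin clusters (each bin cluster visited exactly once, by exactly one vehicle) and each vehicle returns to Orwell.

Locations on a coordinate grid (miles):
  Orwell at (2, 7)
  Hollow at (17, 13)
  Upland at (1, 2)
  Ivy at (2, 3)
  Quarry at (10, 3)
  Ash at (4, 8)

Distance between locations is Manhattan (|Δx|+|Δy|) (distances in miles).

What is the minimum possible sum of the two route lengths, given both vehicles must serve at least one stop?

60 miles — the smallest possible combined total.

Try each way of splitting the stops between the two vehicles (each non-empty) and, for each split, find the best tour for each vehicle:
  {Hollow} + {Upland, Ivy, Quarry, Ash}: 42 + 30 = 72
  {Upland} + {Hollow, Ivy, Quarry, Ash}: 12 + 50 = 62
  {Hollow, Upland} + {Ivy, Quarry, Ash}: 54 + 26 = 80
  {Ivy} + {Hollow, Upland, Quarry, Ash}: 8 + 54 = 62
  {Hollow, Ivy} + {Upland, Quarry, Ash}: 50 + 30 = 80
  {Upland, Ivy} + {Hollow, Quarry, Ash}: 12 + 50 = 62
  … (15 splits in total)
  {Hollow, Upland, Ivy, Quarry} + {Ash}: 54 + 6 = 60  ← best
Best: vehicle 1 Orwell → Hollow → Quarry → Upland → Ivy → Orwell = 54; vehicle 2 Orwell → Ash → Orwell = 6; combined 60.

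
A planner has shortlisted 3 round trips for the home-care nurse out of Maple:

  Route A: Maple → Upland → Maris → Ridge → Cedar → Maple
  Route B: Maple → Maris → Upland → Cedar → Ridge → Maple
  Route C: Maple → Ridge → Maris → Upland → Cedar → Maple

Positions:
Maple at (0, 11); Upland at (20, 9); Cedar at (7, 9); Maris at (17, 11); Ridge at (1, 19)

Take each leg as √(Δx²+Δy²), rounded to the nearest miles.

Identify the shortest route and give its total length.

Route A: 20 + 4 + 18 + 12 + 7 = 61
Route B: 17 + 4 + 13 + 12 + 8 = 54
Route C: 8 + 18 + 4 + 13 + 7 = 50

50 miles — Route C is the shortest.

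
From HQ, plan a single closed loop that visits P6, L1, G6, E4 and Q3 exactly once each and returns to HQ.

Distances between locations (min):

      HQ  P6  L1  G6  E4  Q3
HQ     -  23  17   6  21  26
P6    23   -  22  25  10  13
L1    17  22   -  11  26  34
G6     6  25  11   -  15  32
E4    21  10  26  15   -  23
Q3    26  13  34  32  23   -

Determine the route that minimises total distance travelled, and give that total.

92 min — the shortest possible round trip.

HQ - P6 - L1 - G6 - E4 - Q3 - HQ: 23+22+11+15+23+26 = 120
HQ - P6 - L1 - G6 - Q3 - E4 - HQ: 23+22+11+32+23+21 = 132
HQ - P6 - L1 - E4 - G6 - Q3 - HQ: 23+22+26+15+32+26 = 144
HQ - P6 - L1 - E4 - Q3 - G6 - HQ: 23+22+26+23+32+6 = 132
HQ - P6 - L1 - Q3 - G6 - E4 - HQ: 23+22+34+32+15+21 = 147
HQ - P6 - L1 - Q3 - E4 - G6 - HQ: 23+22+34+23+15+6 = 123
HQ - P6 - G6 - L1 - E4 - Q3 - HQ: 23+25+11+26+23+26 = 134
HQ - P6 - G6 - L1 - Q3 - E4 - HQ: 23+25+11+34+23+21 = 137
HQ - P6 - G6 - E4 - L1 - Q3 - HQ: 23+25+15+26+34+26 = 149
HQ - P6 - G6 - E4 - Q3 - L1 - HQ: 23+25+15+23+34+17 = 137
HQ - P6 - G6 - Q3 - L1 - E4 - HQ: 23+25+32+34+26+21 = 161
HQ - P6 - G6 - Q3 - E4 - L1 - HQ: 23+25+32+23+26+17 = 146
HQ - P6 - E4 - L1 - G6 - Q3 - HQ: 23+10+26+11+32+26 = 128
HQ - P6 - E4 - L1 - Q3 - G6 - HQ: 23+10+26+34+32+6 = 131
… (46 more)
HQ - L1 - G6 - E4 - P6 - Q3 - HQ: 17+11+15+10+13+26 = 92  ← best
The minimum is 92.
One optimal route: HQ → L1 → G6 → E4 → P6 → Q3 → HQ (or its reverse).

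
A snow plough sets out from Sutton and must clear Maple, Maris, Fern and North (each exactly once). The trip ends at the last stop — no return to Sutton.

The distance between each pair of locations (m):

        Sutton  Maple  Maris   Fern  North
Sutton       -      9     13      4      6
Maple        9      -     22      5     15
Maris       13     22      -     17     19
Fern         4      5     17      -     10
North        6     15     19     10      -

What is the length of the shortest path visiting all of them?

Minimum one-way distance = 43 m.

There are 4! = 24 possible orderings.
Sutton → Maple → Maris → Fern → North: 9+22+17+10 = 58
Sutton → Maple → Maris → North → Fern: 9+22+19+10 = 60
Sutton → Maple → Fern → Maris → North: 9+5+17+19 = 50
Sutton → Maple → Fern → North → Maris: 9+5+10+19 = 43
Sutton → Maple → North → Maris → Fern: 9+15+19+17 = 60
Sutton → Maple → North → Fern → Maris: 9+15+10+17 = 51
Sutton → Maris → Maple → Fern → North: 13+22+5+10 = 50
Sutton → Maris → Maple → North → Fern: 13+22+15+10 = 60
Sutton → Maris → Fern → Maple → North: 13+17+5+15 = 50
Sutton → Maris → Fern → North → Maple: 13+17+10+15 = 55
Sutton → Maris → North → Maple → Fern: 13+19+15+5 = 52
Sutton → Maris → North → Fern → Maple: 13+19+10+5 = 47
Sutton → Fern → Maple → Maris → North: 4+5+22+19 = 50
Sutton → Fern → Maple → North → Maris: 4+5+15+19 = 43
… (10 more)
The minimum is 43.
One shortest path: Sutton → Maple → Fern → North → Maris.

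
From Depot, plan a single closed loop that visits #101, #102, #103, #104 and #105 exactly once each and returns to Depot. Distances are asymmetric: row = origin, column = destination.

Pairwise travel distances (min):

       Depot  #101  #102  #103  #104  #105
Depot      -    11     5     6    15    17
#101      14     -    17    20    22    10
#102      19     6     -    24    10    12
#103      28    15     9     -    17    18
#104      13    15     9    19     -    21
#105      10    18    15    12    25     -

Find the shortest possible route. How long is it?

Depot → #101 → #102 → #103 → #104 → #105 → Depot: 11+17+24+17+21+10 = 100
Depot → #101 → #102 → #103 → #105 → #104 → Depot: 11+17+24+18+25+13 = 108
Depot → #101 → #102 → #104 → #103 → #105 → Depot: 11+17+10+19+18+10 = 85
Depot → #101 → #102 → #104 → #105 → #103 → Depot: 11+17+10+21+12+28 = 99
Depot → #101 → #102 → #105 → #103 → #104 → Depot: 11+17+12+12+17+13 = 82
Depot → #101 → #102 → #105 → #104 → #103 → Depot: 11+17+12+25+19+28 = 112
Depot → #101 → #103 → #102 → #104 → #105 → Depot: 11+20+9+10+21+10 = 81
Depot → #101 → #103 → #102 → #105 → #104 → Depot: 11+20+9+12+25+13 = 90
Depot → #101 → #103 → #104 → #102 → #105 → Depot: 11+20+17+9+12+10 = 79
Depot → #101 → #103 → #104 → #105 → #102 → Depot: 11+20+17+21+15+19 = 103
Depot → #101 → #103 → #105 → #102 → #104 → Depot: 11+20+18+15+10+13 = 87
Depot → #101 → #103 → #105 → #104 → #102 → Depot: 11+20+18+25+9+19 = 102
Depot → #101 → #104 → #102 → #103 → #105 → Depot: 11+22+9+24+18+10 = 94
Depot → #101 → #104 → #102 → #105 → #103 → Depot: 11+22+9+12+12+28 = 94
… (106 more)
Depot → #103 → #104 → #102 → #101 → #105 → Depot: 6+17+9+6+10+10 = 58  ← best
The minimum is 58.
One optimal route: Depot → #103 → #104 → #102 → #101 → #105 → Depot.

Shortest round trip = 58 min.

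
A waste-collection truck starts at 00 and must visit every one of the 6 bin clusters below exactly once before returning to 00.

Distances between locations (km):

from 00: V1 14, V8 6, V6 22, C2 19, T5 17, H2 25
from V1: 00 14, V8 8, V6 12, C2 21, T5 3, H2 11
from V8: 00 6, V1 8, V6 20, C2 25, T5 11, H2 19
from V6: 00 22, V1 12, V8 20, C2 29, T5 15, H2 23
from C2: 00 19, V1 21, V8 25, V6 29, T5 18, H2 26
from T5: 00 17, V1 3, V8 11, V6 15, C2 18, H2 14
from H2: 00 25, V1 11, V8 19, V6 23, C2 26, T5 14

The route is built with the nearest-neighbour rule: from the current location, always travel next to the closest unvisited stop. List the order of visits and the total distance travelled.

Nearest-neighbour total = 102 km; route 00 → V8 → V1 → T5 → H2 → V6 → C2 → 00.

From 00: distances to unvisited — V8=6, V1=14, T5=17, C2=19, V6=22, H2=25. Nearest is V8 (6).
From V8: distances to unvisited — V1=8, T5=11, H2=19, V6=20, C2=25. Nearest is V1 (8).
From V1: distances to unvisited — T5=3, H2=11, V6=12, C2=21. Nearest is T5 (3).
From T5: distances to unvisited — H2=14, V6=15, C2=18. Nearest is H2 (14).
From H2: distances to unvisited — V6=23, C2=26. Nearest is V6 (23).
From V6: distances to unvisited — C2=29. Nearest is C2 (29).
Return C2→00: 19.
Total = 6 + 8 + 3 + 14 + 23 + 29 + 19 = 102.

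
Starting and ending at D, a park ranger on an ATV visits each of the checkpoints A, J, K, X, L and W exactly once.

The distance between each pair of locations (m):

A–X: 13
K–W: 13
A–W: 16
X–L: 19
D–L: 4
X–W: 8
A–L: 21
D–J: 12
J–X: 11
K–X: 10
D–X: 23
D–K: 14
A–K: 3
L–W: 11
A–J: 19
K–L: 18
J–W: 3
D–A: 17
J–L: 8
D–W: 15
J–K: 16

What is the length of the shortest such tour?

Minimum total distance: 53 m.

There are 360 distinct closed tours to check (reversals are equivalent).
D-A-J-K-X-L-W-D: 17+19+16+10+19+11+15 = 107
D-A-J-K-X-W-L-D: 17+19+16+10+8+11+4 = 85
D-A-J-K-L-X-W-D: 17+19+16+18+19+8+15 = 112
D-A-J-K-L-W-X-D: 17+19+16+18+11+8+23 = 112
D-A-J-K-W-X-L-D: 17+19+16+13+8+19+4 = 96
D-A-J-K-W-L-X-D: 17+19+16+13+11+19+23 = 118
D-A-J-X-K-L-W-D: 17+19+11+10+18+11+15 = 101
D-A-J-X-K-W-L-D: 17+19+11+10+13+11+4 = 85
… (352 more)
D-A-K-X-W-J-L-D: 17+3+10+8+3+8+4 = 53  ← best
The minimum is 53.
One optimal route: D → A → K → X → W → J → L → D (or its reverse).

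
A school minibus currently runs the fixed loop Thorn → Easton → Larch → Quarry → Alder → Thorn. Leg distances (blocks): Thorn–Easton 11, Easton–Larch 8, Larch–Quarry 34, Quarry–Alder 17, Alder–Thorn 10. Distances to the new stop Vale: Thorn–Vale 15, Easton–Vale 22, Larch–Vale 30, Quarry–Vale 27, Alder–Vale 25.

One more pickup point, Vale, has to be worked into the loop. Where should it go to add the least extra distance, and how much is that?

Minimum extra distance: 23 blocks, inserting Vale between Larch and Quarry.

Insertion cost between consecutive stops i–j is d(i,Vale) + d(Vale,j) − d(i,j):
  between Thorn and Easton: 15 + 22 − 11 = 26
  between Easton and Larch: 22 + 30 − 8 = 44
  between Larch and Quarry: 30 + 27 − 34 = 23
  between Quarry and Alder: 27 + 25 − 17 = 35
  between Alder and Thorn: 25 + 15 − 10 = 30
Cheapest insertion is between Larch and Quarry, adding 23.
New total = 80 + 23 = 103.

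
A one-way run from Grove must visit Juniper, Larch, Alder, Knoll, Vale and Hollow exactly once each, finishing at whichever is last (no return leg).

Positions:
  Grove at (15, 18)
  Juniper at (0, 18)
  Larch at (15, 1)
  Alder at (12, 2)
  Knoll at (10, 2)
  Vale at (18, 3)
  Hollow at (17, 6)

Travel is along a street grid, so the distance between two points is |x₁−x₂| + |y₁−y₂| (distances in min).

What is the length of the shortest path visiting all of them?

55 min — the minimum one-way total.

There are 6! = 720 possible orderings.
Grove - Juniper - Larch - Alder - Knoll - Vale - Hollow: 15+32+4+2+9+4 = 66
Grove - Juniper - Larch - Alder - Knoll - Hollow - Vale: 15+32+4+2+11+4 = 68
Grove - Juniper - Larch - Alder - Vale - Knoll - Hollow: 15+32+4+7+9+11 = 78
Grove - Juniper - Larch - Alder - Vale - Hollow - Knoll: 15+32+4+7+4+11 = 73
Grove - Juniper - Larch - Alder - Hollow - Knoll - Vale: 15+32+4+9+11+9 = 80
Grove - Juniper - Larch - Alder - Hollow - Vale - Knoll: 15+32+4+9+4+9 = 73
Grove - Juniper - Larch - Knoll - Alder - Vale - Hollow: 15+32+6+2+7+4 = 66
Grove - Juniper - Larch - Knoll - Alder - Hollow - Vale: 15+32+6+2+9+4 = 68
… (712 more)
Grove - Hollow - Vale - Larch - Alder - Knoll - Juniper: 14+4+5+4+2+26 = 55  ← best
The minimum is 55.
One shortest path: Grove → Hollow → Vale → Larch → Alder → Knoll → Juniper.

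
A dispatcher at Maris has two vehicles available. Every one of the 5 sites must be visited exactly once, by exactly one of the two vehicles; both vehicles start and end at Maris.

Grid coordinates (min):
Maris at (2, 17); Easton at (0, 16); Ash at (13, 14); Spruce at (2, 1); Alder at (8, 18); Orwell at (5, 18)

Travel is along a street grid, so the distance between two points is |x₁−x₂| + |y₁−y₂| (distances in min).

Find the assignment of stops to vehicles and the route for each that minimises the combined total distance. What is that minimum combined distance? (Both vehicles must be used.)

Try each way of splitting the stops between the two vehicles (each non-empty) and, for each split, find the best tour for each vehicle:
  {Easton} + {Ash, Spruce, Alder, Orwell}: 6 + 56 = 62
  {Ash} + {Easton, Spruce, Alder, Orwell}: 28 + 50 = 78
  {Easton, Ash} + {Spruce, Alder, Orwell}: 32 + 46 = 78
  {Spruce} + {Easton, Ash, Alder, Orwell}: 32 + 34 = 66
  {Easton, Spruce} + {Ash, Alder, Orwell}: 36 + 30 = 66
  {Ash, Spruce} + {Easton, Alder, Orwell}: 54 + 20 = 74
  … (15 splits in total)
Best: vehicle 1 Maris → Easton → Maris = 6; vehicle 2 Maris → Spruce → Ash → Alder → Orwell → Maris = 56; combined 62.

62 min — the smallest possible combined total.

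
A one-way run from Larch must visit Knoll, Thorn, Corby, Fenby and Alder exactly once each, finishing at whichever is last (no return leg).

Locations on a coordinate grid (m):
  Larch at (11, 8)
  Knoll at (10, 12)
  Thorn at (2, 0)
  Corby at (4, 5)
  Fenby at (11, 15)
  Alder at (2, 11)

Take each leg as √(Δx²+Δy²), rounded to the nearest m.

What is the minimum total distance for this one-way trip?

Minimum one-way distance = 28 m.

There are 5! = 120 possible orderings.
Larch→Knoll→Thorn→Corby→Fenby→Alder: 4+14+5+12+10 = 45
Larch→Knoll→Thorn→Corby→Alder→Fenby: 4+14+5+6+10 = 39
Larch→Knoll→Thorn→Fenby→Corby→Alder: 4+14+17+12+6 = 53
Larch→Knoll→Thorn→Fenby→Alder→Corby: 4+14+17+10+6 = 51
Larch→Knoll→Thorn→Alder→Corby→Fenby: 4+14+11+6+12 = 47
Larch→Knoll→Thorn→Alder→Fenby→Corby: 4+14+11+10+12 = 51
Larch→Knoll→Corby→Thorn→Fenby→Alder: 4+9+5+17+10 = 45
Larch→Knoll→Corby→Thorn→Alder→Fenby: 4+9+5+11+10 = 39
Larch→Knoll→Corby→Fenby→Thorn→Alder: 4+9+12+17+11 = 53
Larch→Knoll→Corby→Fenby→Alder→Thorn: 4+9+12+10+11 = 46
Larch→Knoll→Corby→Alder→Thorn→Fenby: 4+9+6+11+17 = 47
Larch→Knoll→Corby→Alder→Fenby→Thorn: 4+9+6+10+17 = 46
Larch→Knoll→Fenby→Thorn→Corby→Alder: 4+3+17+5+6 = 35
Larch→Knoll→Fenby→Thorn→Alder→Corby: 4+3+17+11+6 = 41
… (106 more)
Larch→Knoll→Fenby→Alder→Corby→Thorn: 4+3+10+6+5 = 28  ← best
The minimum is 28.
One shortest path: Larch → Knoll → Fenby → Alder → Corby → Thorn.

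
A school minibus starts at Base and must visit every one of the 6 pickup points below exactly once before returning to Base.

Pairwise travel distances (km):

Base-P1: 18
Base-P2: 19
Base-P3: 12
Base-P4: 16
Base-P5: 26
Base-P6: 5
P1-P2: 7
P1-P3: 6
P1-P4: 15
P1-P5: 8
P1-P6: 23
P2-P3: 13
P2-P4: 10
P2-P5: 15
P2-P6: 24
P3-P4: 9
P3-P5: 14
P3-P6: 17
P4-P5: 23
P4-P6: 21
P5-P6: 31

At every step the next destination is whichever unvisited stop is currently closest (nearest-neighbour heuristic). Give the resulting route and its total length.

Nearest-neighbour total = 94 km; route Base → P6 → P3 → P1 → P2 → P4 → P5 → Base.

At Base the remaining stops are P6 5, P3 12, P4 16, P1 18, P2 19, P5 26; go to P6.
At P6 the remaining stops are P3 17, P4 21, P1 23, P2 24, P5 31; go to P3.
At P3 the remaining stops are P1 6, P4 9, P2 13, P5 14; go to P1.
At P1 the remaining stops are P2 7, P5 8, P4 15; go to P2.
At P2 the remaining stops are P4 10, P5 15; go to P4.
At P4 the remaining stops are P5 23; go to P5.
Return P5→Base: 26.
Total = 5 + 17 + 6 + 7 + 10 + 23 + 26 = 94.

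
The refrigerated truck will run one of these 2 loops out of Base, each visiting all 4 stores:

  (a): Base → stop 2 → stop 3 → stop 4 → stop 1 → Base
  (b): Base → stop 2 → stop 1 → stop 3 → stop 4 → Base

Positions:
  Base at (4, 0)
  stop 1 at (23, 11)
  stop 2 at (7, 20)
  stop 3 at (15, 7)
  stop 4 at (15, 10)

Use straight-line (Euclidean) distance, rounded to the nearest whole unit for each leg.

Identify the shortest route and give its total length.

(a): 20 + 15 + 3 + 8 + 22 = 68
(b): 20 + 18 + 9 + 3 + 15 = 65

65 — (b) is the shortest.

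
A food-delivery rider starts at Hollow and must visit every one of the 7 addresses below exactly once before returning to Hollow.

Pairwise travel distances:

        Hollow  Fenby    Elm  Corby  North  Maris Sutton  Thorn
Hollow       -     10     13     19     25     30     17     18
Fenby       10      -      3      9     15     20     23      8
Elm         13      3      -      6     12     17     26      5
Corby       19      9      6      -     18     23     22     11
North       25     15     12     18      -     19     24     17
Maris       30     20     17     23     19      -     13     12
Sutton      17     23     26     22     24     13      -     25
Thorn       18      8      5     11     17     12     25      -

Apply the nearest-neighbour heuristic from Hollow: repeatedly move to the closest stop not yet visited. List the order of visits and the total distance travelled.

96 along Hollow → Fenby → Elm → Thorn → Corby → North → Maris → Sutton → Hollow.

At Hollow the remaining stops are Fenby 10, Elm 13, Sutton 17, Thorn 18, Corby 19, North 25, Maris 30; go to Fenby.
At Fenby the remaining stops are Elm 3, Thorn 8, Corby 9, North 15, Maris 20, Sutton 23; go to Elm.
At Elm the remaining stops are Thorn 5, Corby 6, North 12, Maris 17, Sutton 26; go to Thorn.
At Thorn the remaining stops are Corby 11, Maris 12, North 17, Sutton 25; go to Corby.
At Corby the remaining stops are North 18, Sutton 22, Maris 23; go to North.
At North the remaining stops are Maris 19, Sutton 24; go to Maris.
At Maris the remaining stops are Sutton 13; go to Sutton.
Return Sutton→Hollow: 17.
Total = 10 + 3 + 5 + 11 + 18 + 19 + 13 + 17 = 96.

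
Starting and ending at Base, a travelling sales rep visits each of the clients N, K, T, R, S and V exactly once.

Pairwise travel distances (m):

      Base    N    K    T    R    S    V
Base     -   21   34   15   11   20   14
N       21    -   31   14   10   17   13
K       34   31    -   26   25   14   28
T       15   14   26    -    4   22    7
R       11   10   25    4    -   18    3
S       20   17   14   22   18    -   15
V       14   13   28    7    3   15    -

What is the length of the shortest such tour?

There are 360 distinct closed tours to check (reversals are equivalent).
Base → N → K → T → R → S → V → Base: 21+31+26+4+18+15+14 = 129
Base → N → K → T → R → V → S → Base: 21+31+26+4+3+15+20 = 120
Base → N → K → T → S → R → V → Base: 21+31+26+22+18+3+14 = 135
Base → N → K → T → S → V → R → Base: 21+31+26+22+15+3+11 = 129
Base → N → K → T → V → R → S → Base: 21+31+26+7+3+18+20 = 126
Base → N → K → T → V → S → R → Base: 21+31+26+7+15+18+11 = 129
Base → N → K → R → T → S → V → Base: 21+31+25+4+22+15+14 = 132
Base → N → K → R → T → V → S → Base: 21+31+25+4+7+15+20 = 123
… (352 more)
Base → N → S → K → T → R → V → Base: 21+17+14+26+4+3+14 = 99  ← best
The minimum is 99.
One optimal route: Base → N → S → K → T → R → V → Base (or its reverse).

Shortest round trip = 99 m.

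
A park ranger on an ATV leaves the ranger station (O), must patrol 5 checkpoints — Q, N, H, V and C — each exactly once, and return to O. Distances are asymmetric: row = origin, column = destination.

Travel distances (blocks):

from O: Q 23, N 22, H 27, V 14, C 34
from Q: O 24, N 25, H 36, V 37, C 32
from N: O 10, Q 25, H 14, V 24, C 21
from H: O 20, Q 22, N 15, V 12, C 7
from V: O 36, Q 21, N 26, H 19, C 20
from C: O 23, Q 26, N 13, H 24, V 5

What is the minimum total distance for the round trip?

Shortest round trip = 93 blocks.

O→Q→N→H→V→C→O: 23+25+14+12+20+23 = 117
O→Q→N→H→C→V→O: 23+25+14+7+5+36 = 110
O→Q→N→V→H→C→O: 23+25+24+19+7+23 = 121
O→Q→N→V→C→H→O: 23+25+24+20+24+20 = 136
O→Q→N→C→H→V→O: 23+25+21+24+12+36 = 141
O→Q→N→C→V→H→O: 23+25+21+5+19+20 = 113
O→Q→H→N→V→C→O: 23+36+15+24+20+23 = 141
O→Q→H→N→C→V→O: 23+36+15+21+5+36 = 136
O→Q→H→V→N→C→O: 23+36+12+26+21+23 = 141
O→Q→H→V→C→N→O: 23+36+12+20+13+10 = 114
O→Q→H→C→N→V→O: 23+36+7+13+24+36 = 139
O→Q→H→C→V→N→O: 23+36+7+5+26+10 = 107
O→Q→V→N→H→C→O: 23+37+26+14+7+23 = 130
O→Q→V→N→C→H→O: 23+37+26+21+24+20 = 151
… (106 more)
O→N→H→C→V→Q→O: 22+14+7+5+21+24 = 93  ← best
The minimum is 93.
One optimal route: O → N → H → C → V → Q → O.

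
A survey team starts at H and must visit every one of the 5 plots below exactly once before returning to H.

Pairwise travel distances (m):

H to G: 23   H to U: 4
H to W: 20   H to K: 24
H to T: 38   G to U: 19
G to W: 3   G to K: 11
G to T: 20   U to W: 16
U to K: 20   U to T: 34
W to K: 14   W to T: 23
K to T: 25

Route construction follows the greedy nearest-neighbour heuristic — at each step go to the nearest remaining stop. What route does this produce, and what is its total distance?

97 m along H → U → W → G → K → T → H.

From H: distances to unvisited — U=4, W=20, G=23, K=24, T=38. Nearest is U (4).
From U: distances to unvisited — W=16, G=19, K=20, T=34. Nearest is W (16).
From W: distances to unvisited — G=3, K=14, T=23. Nearest is G (3).
From G: distances to unvisited — K=11, T=20. Nearest is K (11).
From K: distances to unvisited — T=25. Nearest is T (25).
Return T→H: 38.
Total = 4 + 16 + 3 + 11 + 25 + 38 = 97.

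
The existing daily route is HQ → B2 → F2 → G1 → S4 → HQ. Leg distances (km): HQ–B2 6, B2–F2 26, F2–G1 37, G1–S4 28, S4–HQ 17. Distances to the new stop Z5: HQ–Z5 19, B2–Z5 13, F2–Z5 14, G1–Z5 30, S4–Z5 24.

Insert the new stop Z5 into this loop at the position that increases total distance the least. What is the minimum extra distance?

+1 km — insert Z5 between B2 and F2.

Insertion cost between consecutive stops i–j is d(i,Z5) + d(Z5,j) − d(i,j):
  between HQ and B2: 19 + 13 − 6 = 26
  between B2 and F2: 13 + 14 − 26 = 1
  between F2 and G1: 14 + 30 − 37 = 7
  between G1 and S4: 30 + 24 − 28 = 26
  between S4 and HQ: 24 + 19 − 17 = 26
Cheapest insertion is between B2 and F2, adding 1.
New total = 114 + 1 = 115.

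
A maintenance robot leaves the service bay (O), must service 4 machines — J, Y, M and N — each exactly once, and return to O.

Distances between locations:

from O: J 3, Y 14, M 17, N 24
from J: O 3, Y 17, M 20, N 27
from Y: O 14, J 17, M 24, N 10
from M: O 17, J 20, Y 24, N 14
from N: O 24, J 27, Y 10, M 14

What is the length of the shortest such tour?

Shortest round trip = 61.

With 4 stops there are 4!/2 = 12 distinct round trips (a route and its reverse cost the same).
O → J → Y → M → N → O: 3+17+24+14+24 = 82
O → J → Y → N → M → O: 3+17+10+14+17 = 61
O → J → M → Y → N → O: 3+20+24+10+24 = 81
O → J → M → N → Y → O: 3+20+14+10+14 = 61
O → J → N → Y → M → O: 3+27+10+24+17 = 81
O → J → N → M → Y → O: 3+27+14+24+14 = 82
O → Y → J → M → N → O: 14+17+20+14+24 = 89
O → Y → J → N → M → O: 14+17+27+14+17 = 89
O → Y → M → J → N → O: 14+24+20+27+24 = 109
O → Y → N → J → M → O: 14+10+27+20+17 = 88
O → M → J → Y → N → O: 17+20+17+10+24 = 88
O → M → Y → J → N → O: 17+24+17+27+24 = 109
The minimum is 61.
One optimal route: O → J → Y → N → M → O (or its reverse).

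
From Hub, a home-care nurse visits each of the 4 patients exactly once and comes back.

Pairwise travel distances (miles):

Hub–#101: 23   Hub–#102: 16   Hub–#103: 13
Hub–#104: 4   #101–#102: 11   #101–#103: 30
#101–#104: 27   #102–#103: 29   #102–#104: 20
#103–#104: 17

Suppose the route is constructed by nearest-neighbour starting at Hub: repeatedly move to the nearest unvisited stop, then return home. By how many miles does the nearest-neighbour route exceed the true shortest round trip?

From Hub: #104=4, #103=13, #102=16, #101=23 → choose #104 (4).
From #104: #103=17, #102=20, #101=27 → choose #103 (17).
From #103: #102=29, #101=30 → choose #102 (29).
From #102: #101=11 → choose #101 (11).
NN route Hub → #104 → #103 → #102 → #101 → Hub costs 84.
Optimal: Hub → #102 → #101 → #103 → #104 → Hub costs 78 (by enumerating all 12 distinct tours).
Excess = 84 − 78 = 6.

Excess over optimum: 6 miles.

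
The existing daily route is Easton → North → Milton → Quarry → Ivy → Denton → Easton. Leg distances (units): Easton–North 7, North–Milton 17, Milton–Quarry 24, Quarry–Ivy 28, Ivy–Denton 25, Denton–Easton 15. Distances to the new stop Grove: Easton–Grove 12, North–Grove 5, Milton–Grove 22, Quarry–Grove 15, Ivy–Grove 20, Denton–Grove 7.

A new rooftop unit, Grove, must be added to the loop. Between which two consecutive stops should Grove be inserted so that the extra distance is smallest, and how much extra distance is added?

+2 — insert Grove between Ivy and Denton.

Insertion cost between consecutive stops i–j is d(i,Grove) + d(Grove,j) − d(i,j):
  between Easton and North: 12 + 5 − 7 = 10
  between North and Milton: 5 + 22 − 17 = 10
  between Milton and Quarry: 22 + 15 − 24 = 13
  between Quarry and Ivy: 15 + 20 − 28 = 7
  between Ivy and Denton: 20 + 7 − 25 = 2
  between Denton and Easton: 7 + 12 − 15 = 4
Cheapest insertion is between Ivy and Denton, adding 2.
New total = 116 + 2 = 118.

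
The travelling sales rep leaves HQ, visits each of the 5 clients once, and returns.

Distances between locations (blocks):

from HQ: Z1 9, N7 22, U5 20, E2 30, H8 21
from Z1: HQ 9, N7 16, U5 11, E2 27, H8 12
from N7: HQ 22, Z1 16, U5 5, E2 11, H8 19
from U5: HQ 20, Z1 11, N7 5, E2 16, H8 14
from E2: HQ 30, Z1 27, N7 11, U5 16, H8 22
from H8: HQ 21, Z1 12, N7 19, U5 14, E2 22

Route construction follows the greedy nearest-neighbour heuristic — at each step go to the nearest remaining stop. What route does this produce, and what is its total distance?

Nearest-neighbour total = 79 blocks; route HQ → Z1 → U5 → N7 → E2 → H8 → HQ.

From HQ: distances to unvisited — Z1=9, U5=20, H8=21, N7=22, E2=30. Nearest is Z1 (9).
From Z1: distances to unvisited — U5=11, H8=12, N7=16, E2=27. Nearest is U5 (11).
From U5: distances to unvisited — N7=5, H8=14, E2=16. Nearest is N7 (5).
From N7: distances to unvisited — E2=11, H8=19. Nearest is E2 (11).
From E2: distances to unvisited — H8=22. Nearest is H8 (22).
Return H8→HQ: 21.
Total = 9 + 11 + 5 + 11 + 22 + 21 = 79.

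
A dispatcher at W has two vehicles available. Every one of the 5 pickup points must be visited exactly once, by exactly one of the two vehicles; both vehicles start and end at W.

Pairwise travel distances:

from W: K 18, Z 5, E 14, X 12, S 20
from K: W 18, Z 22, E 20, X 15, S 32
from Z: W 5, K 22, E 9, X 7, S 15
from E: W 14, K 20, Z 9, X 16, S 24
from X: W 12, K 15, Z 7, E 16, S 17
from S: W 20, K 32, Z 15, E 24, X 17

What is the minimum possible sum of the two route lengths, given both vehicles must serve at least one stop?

Check every non-empty split of the stops between the two vehicles; for each half take its own optimal tour:
  {K} + {Z, E, X, S}: 36 + 67 = 103
  {Z} + {K, E, X, S}: 10 + 86 = 96
  {K, Z} + {E, X, S}: 45 + 67 = 112
  {E} + {K, Z, X, S}: 28 + 70 = 98
  {K, E} + {Z, X, S}: 52 + 49 = 101
  {Z, E} + {K, X, S}: 28 + 70 = 98
  … (15 splits in total)
Best: vehicle 1 W → Z → W = 10; vehicle 2 W → E → K → X → S → W = 86; combined 96.

96 — the smallest possible combined total.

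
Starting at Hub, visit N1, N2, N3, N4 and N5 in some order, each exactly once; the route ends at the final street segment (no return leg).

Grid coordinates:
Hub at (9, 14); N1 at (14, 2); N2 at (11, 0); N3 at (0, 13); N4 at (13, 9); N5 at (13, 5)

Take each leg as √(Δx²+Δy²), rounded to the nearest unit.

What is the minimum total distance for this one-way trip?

There are 5! = 120 possible orderings.
Hub→N1→N2→N3→N4→N5: 13+4+17+14+4 = 52
Hub→N1→N2→N3→N5→N4: 13+4+17+15+4 = 53
Hub→N1→N2→N4→N3→N5: 13+4+9+14+15 = 55
Hub→N1→N2→N4→N5→N3: 13+4+9+4+15 = 45
Hub→N1→N2→N5→N3→N4: 13+4+5+15+14 = 51
Hub→N1→N2→N5→N4→N3: 13+4+5+4+14 = 40
Hub→N1→N3→N2→N4→N5: 13+18+17+9+4 = 61
Hub→N1→N3→N2→N5→N4: 13+18+17+5+4 = 57
Hub→N1→N3→N4→N2→N5: 13+18+14+9+5 = 59
Hub→N1→N3→N4→N5→N2: 13+18+14+4+5 = 54
Hub→N1→N3→N5→N2→N4: 13+18+15+5+9 = 60
Hub→N1→N3→N5→N4→N2: 13+18+15+4+9 = 59
Hub→N1→N4→N2→N3→N5: 13+7+9+17+15 = 61
Hub→N1→N4→N2→N5→N3: 13+7+9+5+15 = 49
… (106 more)
Hub→N3→N4→N5→N1→N2: 9+14+4+3+4 = 34  ← best
The minimum is 34.
One shortest path: Hub → N3 → N4 → N5 → N1 → N2.

Shortest open route: 34.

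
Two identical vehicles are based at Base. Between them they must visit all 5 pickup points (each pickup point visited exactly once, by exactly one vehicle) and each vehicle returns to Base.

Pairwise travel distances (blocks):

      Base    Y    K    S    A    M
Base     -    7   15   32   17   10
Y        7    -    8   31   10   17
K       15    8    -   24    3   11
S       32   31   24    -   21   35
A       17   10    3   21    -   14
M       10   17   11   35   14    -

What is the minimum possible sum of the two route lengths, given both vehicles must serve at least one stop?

Try each way of splitting the stops between the two vehicles (each non-empty) and, for each split, find the best tour for each vehicle:
  {Y} + {K, S, A, M}: 14 + 77 = 91
  {K} + {Y, S, A, M}: 30 + 83 = 113
  {Y, K} + {S, A, M}: 30 + 77 = 107
  {S} + {Y, K, A, M}: 64 + 41 = 105
  {Y, S} + {K, A, M}: 70 + 41 = 111
  {K, S} + {Y, A, M}: 71 + 41 = 112
  … (15 splits in total)
Best: vehicle 1 Base → Y → Base = 14; vehicle 2 Base → S → A → K → M → Base = 77; combined 91.

91 blocks — the smallest possible combined total.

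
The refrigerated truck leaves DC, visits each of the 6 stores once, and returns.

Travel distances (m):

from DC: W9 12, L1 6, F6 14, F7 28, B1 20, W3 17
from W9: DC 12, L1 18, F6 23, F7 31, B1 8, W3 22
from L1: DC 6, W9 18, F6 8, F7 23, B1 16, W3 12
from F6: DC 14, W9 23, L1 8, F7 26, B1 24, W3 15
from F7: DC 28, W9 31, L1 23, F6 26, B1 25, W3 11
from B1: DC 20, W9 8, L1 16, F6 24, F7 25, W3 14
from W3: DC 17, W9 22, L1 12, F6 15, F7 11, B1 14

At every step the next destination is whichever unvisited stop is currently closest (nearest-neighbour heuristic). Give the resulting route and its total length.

85 m along DC → L1 → F6 → W3 → F7 → B1 → W9 → DC.

From DC: distances to unvisited — L1=6, W9=12, F6=14, W3=17, B1=20, F7=28. Nearest is L1 (6).
From L1: distances to unvisited — F6=8, W3=12, B1=16, W9=18, F7=23. Nearest is F6 (8).
From F6: distances to unvisited — W3=15, W9=23, B1=24, F7=26. Nearest is W3 (15).
From W3: distances to unvisited — F7=11, B1=14, W9=22. Nearest is F7 (11).
From F7: distances to unvisited — B1=25, W9=31. Nearest is B1 (25).
From B1: distances to unvisited — W9=8. Nearest is W9 (8).
Return W9→DC: 12.
Total = 6 + 8 + 15 + 11 + 25 + 8 + 12 = 85.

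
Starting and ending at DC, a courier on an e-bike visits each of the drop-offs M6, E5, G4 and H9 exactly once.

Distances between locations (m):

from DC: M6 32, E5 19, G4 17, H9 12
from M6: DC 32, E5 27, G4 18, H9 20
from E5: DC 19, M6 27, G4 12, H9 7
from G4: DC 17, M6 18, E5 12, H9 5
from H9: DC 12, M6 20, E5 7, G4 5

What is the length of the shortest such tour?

DC→M6→E5→G4→H9→DC: 32+27+12+5+12 = 88
DC→M6→E5→H9→G4→DC: 32+27+7+5+17 = 88
DC→M6→G4→E5→H9→DC: 32+18+12+7+12 = 81
DC→M6→G4→H9→E5→DC: 32+18+5+7+19 = 81
DC→M6→H9→E5→G4→DC: 32+20+7+12+17 = 88
DC→M6→H9→G4→E5→DC: 32+20+5+12+19 = 88
DC→E5→M6→G4→H9→DC: 19+27+18+5+12 = 81
DC→E5→M6→H9→G4→DC: 19+27+20+5+17 = 88
DC→E5→G4→M6→H9→DC: 19+12+18+20+12 = 81
DC→E5→H9→M6→G4→DC: 19+7+20+18+17 = 81
DC→G4→M6→E5→H9→DC: 17+18+27+7+12 = 81
DC→G4→E5→M6→H9→DC: 17+12+27+20+12 = 88
The minimum is 81.
One optimal route: DC → M6 → G4 → E5 → H9 → DC (or its reverse).

Shortest round trip = 81 m.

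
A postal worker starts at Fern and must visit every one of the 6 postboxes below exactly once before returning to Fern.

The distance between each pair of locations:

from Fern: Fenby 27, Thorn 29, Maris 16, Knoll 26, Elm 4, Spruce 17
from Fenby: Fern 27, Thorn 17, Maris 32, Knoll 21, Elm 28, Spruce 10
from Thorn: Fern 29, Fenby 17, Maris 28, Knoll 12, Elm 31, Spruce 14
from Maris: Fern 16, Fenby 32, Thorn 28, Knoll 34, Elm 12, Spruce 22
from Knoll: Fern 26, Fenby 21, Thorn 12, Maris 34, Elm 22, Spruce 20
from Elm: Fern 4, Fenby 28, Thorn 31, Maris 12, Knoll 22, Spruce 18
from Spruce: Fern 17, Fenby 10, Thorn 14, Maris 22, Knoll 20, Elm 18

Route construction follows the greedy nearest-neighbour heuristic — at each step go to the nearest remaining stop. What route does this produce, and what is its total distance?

Fern → [Elm:4 / Maris:16 / Spruce:17 / Knoll:26 / Fenby:27 / Thorn:29] → Elm (4)
Elm → [Maris:12 / Spruce:18 / Knoll:22 / Fenby:28 / Thorn:31] → Maris (12)
Maris → [Spruce:22 / Thorn:28 / Fenby:32 / Knoll:34] → Spruce (22)
Spruce → [Fenby:10 / Thorn:14 / Knoll:20] → Fenby (10)
Fenby → [Thorn:17 / Knoll:21] → Thorn (17)
Thorn → [Knoll:12] → Knoll (12)
Return Knoll→Fern: 26.
Total = 4 + 12 + 22 + 10 + 17 + 12 + 26 = 103.

103 along Fern → Elm → Maris → Spruce → Fenby → Thorn → Knoll → Fern.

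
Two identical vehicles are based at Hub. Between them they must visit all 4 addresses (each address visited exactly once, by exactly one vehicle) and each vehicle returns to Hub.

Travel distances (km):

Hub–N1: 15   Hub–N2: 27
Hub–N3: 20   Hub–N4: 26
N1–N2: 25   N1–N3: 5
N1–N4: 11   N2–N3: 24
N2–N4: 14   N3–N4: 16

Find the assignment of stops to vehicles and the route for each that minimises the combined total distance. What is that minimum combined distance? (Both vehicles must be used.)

Check every non-empty split of the stops between the two vehicles; for each half take its own optimal tour:
  {N1} + {N2, N3, N4}: 30 + 77 = 107
  {N2} + {N1, N3, N4}: 54 + 62 = 116
  {N1, N2} + {N3, N4}: 67 + 62 = 129
  {N3} + {N1, N2, N4}: 40 + 67 = 107
  {N1, N3} + {N2, N4}: 40 + 67 = 107
  {N2, N3} + {N1, N4}: 71 + 52 = 123
  … (7 splits in total)
Best: vehicle 1 Hub → N1 → Hub = 30; vehicle 2 Hub → N2 → N4 → N3 → Hub = 77; combined 107.

Minimum combined distance: 107 km.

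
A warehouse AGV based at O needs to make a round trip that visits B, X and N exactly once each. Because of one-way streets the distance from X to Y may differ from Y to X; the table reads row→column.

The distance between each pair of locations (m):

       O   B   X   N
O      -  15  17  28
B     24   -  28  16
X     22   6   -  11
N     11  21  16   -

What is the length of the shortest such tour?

Minimum total distance: 50 m.

O - B - X - N - O: 15+28+11+11 = 65
O - B - N - X - O: 15+16+16+22 = 69
O - X - B - N - O: 17+6+16+11 = 50
O - X - N - B - O: 17+11+21+24 = 73
O - N - B - X - O: 28+21+28+22 = 99
O - N - X - B - O: 28+16+6+24 = 74
The minimum is 50.
One optimal route: O → X → B → N → O.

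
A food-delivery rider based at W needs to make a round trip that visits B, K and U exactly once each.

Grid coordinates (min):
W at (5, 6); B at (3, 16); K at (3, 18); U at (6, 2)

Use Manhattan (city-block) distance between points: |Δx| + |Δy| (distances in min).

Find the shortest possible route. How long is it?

Shortest round trip = 38 min.

There are 3 distinct closed tours to check (reversals are equivalent).
W→B→K→U→W: 12+2+19+5 = 38
W→B→U→K→W: 12+17+19+14 = 62
W→K→B→U→W: 14+2+17+5 = 38
The minimum is 38.
One optimal route: W → B → K → U → W (or its reverse).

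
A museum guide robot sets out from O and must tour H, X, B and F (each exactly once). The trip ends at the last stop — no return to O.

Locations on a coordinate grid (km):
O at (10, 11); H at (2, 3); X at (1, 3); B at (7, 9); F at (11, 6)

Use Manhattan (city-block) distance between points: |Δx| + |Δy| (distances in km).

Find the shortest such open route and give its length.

There are 4! = 24 possible orderings.
O - H - X - B - F: 16+1+12+7 = 36
O - H - X - F - B: 16+1+13+7 = 37
O - H - B - X - F: 16+11+12+13 = 52
O - H - B - F - X: 16+11+7+13 = 47
O - H - F - X - B: 16+12+13+12 = 53
O - H - F - B - X: 16+12+7+12 = 47
O - X - H - B - F: 17+1+11+7 = 36
O - X - H - F - B: 17+1+12+7 = 37
O - X - B - H - F: 17+12+11+12 = 52
O - X - B - F - H: 17+12+7+12 = 48
O - X - F - H - B: 17+13+12+11 = 53
O - X - F - B - H: 17+13+7+11 = 48
O - B - H - X - F: 5+11+1+13 = 30
O - B - H - F - X: 5+11+12+13 = 41
… (10 more)
O - B - F - H - X: 5+7+12+1 = 25  ← best
The minimum is 25.
One shortest path: O → B → F → H → X.

Minimum one-way distance = 25 km.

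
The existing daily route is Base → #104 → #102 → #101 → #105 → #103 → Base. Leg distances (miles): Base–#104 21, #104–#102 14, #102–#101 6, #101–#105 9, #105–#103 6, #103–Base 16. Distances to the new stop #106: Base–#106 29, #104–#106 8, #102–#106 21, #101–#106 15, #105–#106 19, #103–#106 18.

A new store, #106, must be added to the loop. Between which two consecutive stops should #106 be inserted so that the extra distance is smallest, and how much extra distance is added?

Insertion cost between consecutive stops i–j is d(i,#106) + d(#106,j) − d(i,j):
  between Base and #104: 29 + 8 − 21 = 16
  between #104 and #102: 8 + 21 − 14 = 15
  between #102 and #101: 21 + 15 − 6 = 30
  between #101 and #105: 15 + 19 − 9 = 25
  between #105 and #103: 19 + 18 − 6 = 31
  between #103 and Base: 18 + 29 − 16 = 31
Cheapest insertion is between #104 and #102, adding 15.
New total = 72 + 15 = 87.

Minimum extra distance: 15 miles, inserting #106 between #104 and #102.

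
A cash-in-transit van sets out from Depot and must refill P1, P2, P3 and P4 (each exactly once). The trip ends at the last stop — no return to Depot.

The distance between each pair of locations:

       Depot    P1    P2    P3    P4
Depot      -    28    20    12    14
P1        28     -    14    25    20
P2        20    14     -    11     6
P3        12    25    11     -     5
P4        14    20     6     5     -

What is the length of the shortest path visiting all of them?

There are 4! = 24 possible orderings.
Depot - P1 - P2 - P3 - P4: 28+14+11+5 = 58
Depot - P1 - P2 - P4 - P3: 28+14+6+5 = 53
Depot - P1 - P3 - P2 - P4: 28+25+11+6 = 70
Depot - P1 - P3 - P4 - P2: 28+25+5+6 = 64
Depot - P1 - P4 - P2 - P3: 28+20+6+11 = 65
Depot - P1 - P4 - P3 - P2: 28+20+5+11 = 64
Depot - P2 - P1 - P3 - P4: 20+14+25+5 = 64
Depot - P2 - P1 - P4 - P3: 20+14+20+5 = 59
Depot - P2 - P3 - P1 - P4: 20+11+25+20 = 76
Depot - P2 - P3 - P4 - P1: 20+11+5+20 = 56
Depot - P2 - P4 - P1 - P3: 20+6+20+25 = 71
Depot - P2 - P4 - P3 - P1: 20+6+5+25 = 56
Depot - P3 - P1 - P2 - P4: 12+25+14+6 = 57
Depot - P3 - P1 - P4 - P2: 12+25+20+6 = 63
… (10 more)
Depot - P3 - P4 - P2 - P1: 12+5+6+14 = 37  ← best
The minimum is 37.
One shortest path: Depot → P3 → P4 → P2 → P1.

Minimum one-way distance = 37.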